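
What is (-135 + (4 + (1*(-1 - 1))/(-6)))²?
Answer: 153664/9 ≈ 17074.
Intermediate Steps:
(-135 + (4 + (1*(-1 - 1))/(-6)))² = (-135 + (4 + (1*(-2))*(-⅙)))² = (-135 + (4 - 2*(-⅙)))² = (-135 + (4 + ⅓))² = (-135 + 13/3)² = (-392/3)² = 153664/9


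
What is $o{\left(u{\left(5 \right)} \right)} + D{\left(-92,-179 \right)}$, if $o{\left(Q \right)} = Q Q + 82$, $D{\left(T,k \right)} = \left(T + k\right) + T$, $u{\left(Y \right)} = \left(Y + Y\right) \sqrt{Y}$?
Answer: $219$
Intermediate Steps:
$u{\left(Y \right)} = 2 Y^{\frac{3}{2}}$ ($u{\left(Y \right)} = 2 Y \sqrt{Y} = 2 Y^{\frac{3}{2}}$)
$D{\left(T,k \right)} = k + 2 T$
$o{\left(Q \right)} = 82 + Q^{2}$ ($o{\left(Q \right)} = Q^{2} + 82 = 82 + Q^{2}$)
$o{\left(u{\left(5 \right)} \right)} + D{\left(-92,-179 \right)} = \left(82 + \left(2 \cdot 5^{\frac{3}{2}}\right)^{2}\right) + \left(-179 + 2 \left(-92\right)\right) = \left(82 + \left(2 \cdot 5 \sqrt{5}\right)^{2}\right) - 363 = \left(82 + \left(10 \sqrt{5}\right)^{2}\right) - 363 = \left(82 + 500\right) - 363 = 582 - 363 = 219$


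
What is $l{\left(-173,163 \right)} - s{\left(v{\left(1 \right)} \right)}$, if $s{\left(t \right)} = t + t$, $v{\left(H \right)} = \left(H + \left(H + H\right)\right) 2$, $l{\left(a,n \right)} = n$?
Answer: $151$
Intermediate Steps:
$v{\left(H \right)} = 6 H$ ($v{\left(H \right)} = \left(H + 2 H\right) 2 = 3 H 2 = 6 H$)
$s{\left(t \right)} = 2 t$
$l{\left(-173,163 \right)} - s{\left(v{\left(1 \right)} \right)} = 163 - 2 \cdot 6 \cdot 1 = 163 - 2 \cdot 6 = 163 - 12 = 151$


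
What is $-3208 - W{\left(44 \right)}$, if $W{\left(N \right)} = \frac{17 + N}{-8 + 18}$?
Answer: $- \frac{32141}{10} \approx -3214.1$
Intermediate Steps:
$W{\left(N \right)} = \frac{17}{10} + \frac{N}{10}$ ($W{\left(N \right)} = \frac{17 + N}{10} = \left(17 + N\right) \frac{1}{10} = \frac{17}{10} + \frac{N}{10}$)
$-3208 - W{\left(44 \right)} = -3208 - \left(\frac{17}{10} + \frac{1}{10} \cdot 44\right) = -3208 - \left(\frac{17}{10} + \frac{22}{5}\right) = -3208 - \frac{61}{10} = - \frac{32141}{10}$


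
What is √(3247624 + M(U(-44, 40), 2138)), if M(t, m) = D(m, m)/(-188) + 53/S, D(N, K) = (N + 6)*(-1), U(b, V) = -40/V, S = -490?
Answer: √35152729208430/3290 ≈ 1802.1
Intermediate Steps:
D(N, K) = -6 - N (D(N, K) = (6 + N)*(-1) = -6 - N)
M(t, m) = -878/11515 + m/188 (M(t, m) = (-6 - m)/(-188) + 53/(-490) = (-6 - m)*(-1/188) + 53*(-1/490) = (3/94 + m/188) - 53/490 = -878/11515 + m/188)
√(3247624 + M(U(-44, 40), 2138)) = √(3247624 + (-878/11515 + (1/188)*2138)) = √(3247624 + (-878/11515 + 1069/94)) = √(3247624 + 260149/23030) = √(74793040869/23030) = √35152729208430/3290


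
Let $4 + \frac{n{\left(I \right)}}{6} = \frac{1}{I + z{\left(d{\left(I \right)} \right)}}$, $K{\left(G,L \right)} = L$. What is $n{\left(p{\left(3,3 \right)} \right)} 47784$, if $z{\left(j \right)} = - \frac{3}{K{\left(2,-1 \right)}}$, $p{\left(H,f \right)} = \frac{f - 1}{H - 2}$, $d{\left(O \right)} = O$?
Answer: $- \frac{5447376}{5} \approx -1.0895 \cdot 10^{6}$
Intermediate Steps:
$p{\left(H,f \right)} = \frac{-1 + f}{-2 + H}$
$z{\left(j \right)} = 3$ ($z{\left(j \right)} = - \frac{3}{-1} = \left(-3\right) \left(-1\right) = 3$)
$n{\left(I \right)} = -24 + \frac{6}{3 + I}$ ($n{\left(I \right)} = -24 + \frac{6}{I + 3} = -24 + \frac{6}{3 + I}$)
$n{\left(p{\left(3,3 \right)} \right)} 47784 = \frac{6 \left(-11 - 4 \frac{-1 + 3}{-2 + 3}\right)}{3 + \frac{-1 + 3}{-2 + 3}} \cdot 47784 = \frac{6 \left(-11 - 4 \cdot 1^{-1} \cdot 2\right)}{3 + 1^{-1} \cdot 2} \cdot 47784 = \frac{6 \left(-11 - 4 \cdot 1 \cdot 2\right)}{3 + 1 \cdot 2} \cdot 47784 = \frac{6 \left(-11 - 8\right)}{3 + 2} \cdot 47784 = \frac{6 \left(-11 - 8\right)}{5} \cdot 47784 = 6 \cdot \frac{1}{5} \left(-19\right) 47784 = \left(- \frac{114}{5}\right) 47784 = - \frac{5447376}{5}$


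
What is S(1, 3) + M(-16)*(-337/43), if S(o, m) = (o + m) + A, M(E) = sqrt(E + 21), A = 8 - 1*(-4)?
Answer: 16 - 337*sqrt(5)/43 ≈ -1.5245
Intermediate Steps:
A = 12 (A = 8 + 4 = 12)
M(E) = sqrt(21 + E)
S(o, m) = 12 + m + o (S(o, m) = (o + m) + 12 = (m + o) + 12 = 12 + m + o)
S(1, 3) + M(-16)*(-337/43) = (12 + 3 + 1) + sqrt(21 - 16)*(-337/43) = 16 + sqrt(5)*(-337*1/43) = 16 + sqrt(5)*(-337/43) = 16 - 337*sqrt(5)/43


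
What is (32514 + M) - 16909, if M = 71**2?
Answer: 20646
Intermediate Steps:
M = 5041
(32514 + M) - 16909 = (32514 + 5041) - 16909 = 37555 - 16909 = 20646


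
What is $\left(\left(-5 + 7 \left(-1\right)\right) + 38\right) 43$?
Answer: $1118$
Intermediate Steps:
$\left(\left(-5 + 7 \left(-1\right)\right) + 38\right) 43 = \left(\left(-5 - 7\right) + 38\right) 43 = \left(-12 + 38\right) 43 = 26 \cdot 43 = 1118$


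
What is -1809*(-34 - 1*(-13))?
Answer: 37989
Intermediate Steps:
-1809*(-34 - 1*(-13)) = -1809*(-34 + 13) = -1809*(-21) = 37989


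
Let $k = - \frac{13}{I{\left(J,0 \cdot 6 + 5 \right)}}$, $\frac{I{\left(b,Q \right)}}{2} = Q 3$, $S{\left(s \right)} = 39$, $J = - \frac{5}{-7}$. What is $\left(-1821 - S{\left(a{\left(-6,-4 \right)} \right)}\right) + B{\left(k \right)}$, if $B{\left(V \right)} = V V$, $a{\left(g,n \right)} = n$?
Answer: $- \frac{1673831}{900} \approx -1859.8$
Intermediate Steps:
$J = \frac{5}{7}$ ($J = \left(-5\right) \left(- \frac{1}{7}\right) = \frac{5}{7} \approx 0.71429$)
$I{\left(b,Q \right)} = 6 Q$ ($I{\left(b,Q \right)} = 2 Q 3 = 2 \cdot 3 Q = 6 Q$)
$k = - \frac{13}{30}$ ($k = - \frac{13}{6 \left(0 \cdot 6 + 5\right)} = - \frac{13}{6 \left(0 + 5\right)} = - \frac{13}{6 \cdot 5} = - \frac{13}{30} \approx -0.43333$)
$B{\left(V \right)} = V^{2}$
$\left(-1821 - S{\left(a{\left(-6,-4 \right)} \right)}\right) + B{\left(k \right)} = \left(-1821 - 39\right) + \left(- \frac{13}{30}\right)^{2} = \left(-1821 - 39\right) + \frac{169}{900} = -1860 + \frac{169}{900} = - \frac{1673831}{900}$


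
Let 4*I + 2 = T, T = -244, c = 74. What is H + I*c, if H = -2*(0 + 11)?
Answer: -4573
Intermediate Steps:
H = -22 (H = -2*11 = -22)
I = -123/2 (I = -½ + (¼)*(-244) = -½ - 61 = -123/2 ≈ -61.500)
H + I*c = -22 - 123/2*74 = -22 - 4551 = -4573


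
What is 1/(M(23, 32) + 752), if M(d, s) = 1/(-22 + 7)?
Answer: 15/11279 ≈ 0.0013299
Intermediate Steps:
M(d, s) = -1/15 (M(d, s) = 1/(-15) = -1/15)
1/(M(23, 32) + 752) = 1/(-1/15 + 752) = 1/(11279/15) = 15/11279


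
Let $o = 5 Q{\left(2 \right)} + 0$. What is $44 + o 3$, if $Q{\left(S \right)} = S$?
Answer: $74$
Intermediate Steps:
$o = 10$ ($o = 5 \cdot 2 + 0 = 10 + 0 = 10$)
$44 + o 3 = 44 + 10 \cdot 3 = 44 + 30 = 74$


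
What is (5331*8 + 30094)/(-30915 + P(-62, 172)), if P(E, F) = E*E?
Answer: -72742/27071 ≈ -2.6871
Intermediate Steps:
P(E, F) = E**2
(5331*8 + 30094)/(-30915 + P(-62, 172)) = (5331*8 + 30094)/(-30915 + (-62)**2) = (42648 + 30094)/(-30915 + 3844) = 72742/(-27071) = 72742*(-1/27071) = -72742/27071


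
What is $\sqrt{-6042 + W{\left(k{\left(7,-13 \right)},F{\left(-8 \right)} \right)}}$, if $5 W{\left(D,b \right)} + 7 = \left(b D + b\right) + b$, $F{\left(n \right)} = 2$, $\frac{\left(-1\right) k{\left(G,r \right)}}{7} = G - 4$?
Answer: $i \sqrt{6051} \approx 77.788 i$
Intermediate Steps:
$k{\left(G,r \right)} = 28 - 7 G$ ($k{\left(G,r \right)} = - 7 \left(G - 4\right) = - 7 \left(-4 + G\right) = 28 - 7 G$)
$W{\left(D,b \right)} = - \frac{7}{5} + \frac{2 b}{5} + \frac{D b}{5}$ ($W{\left(D,b \right)} = - \frac{7}{5} + \frac{\left(b D + b\right) + b}{5} = - \frac{7}{5} + \frac{\left(D b + b\right) + b}{5} = - \frac{7}{5} + \frac{\left(b + D b\right) + b}{5} = - \frac{7}{5} + \frac{2 b + D b}{5} = - \frac{7}{5} + \left(\frac{2 b}{5} + \frac{D b}{5}\right) = - \frac{7}{5} + \frac{2 b}{5} + \frac{D b}{5}$)
$\sqrt{-6042 + W{\left(k{\left(7,-13 \right)},F{\left(-8 \right)} \right)}} = \sqrt{-6042 + \left(- \frac{7}{5} + \frac{2}{5} \cdot 2 + \frac{1}{5} \left(28 - 49\right) 2\right)} = \sqrt{-6042 + \left(- \frac{7}{5} + \frac{4}{5} + \frac{1}{5} \left(28 - 49\right) 2\right)} = \sqrt{-6042 + \left(- \frac{7}{5} + \frac{4}{5} + \frac{1}{5} \left(-21\right) 2\right)} = \sqrt{-6042 - 9} = \sqrt{-6051} = i \sqrt{6051}$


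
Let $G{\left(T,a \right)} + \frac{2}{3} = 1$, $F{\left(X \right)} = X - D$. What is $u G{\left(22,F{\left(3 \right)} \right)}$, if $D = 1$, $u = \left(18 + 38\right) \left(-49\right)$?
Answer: $- \frac{2744}{3} \approx -914.67$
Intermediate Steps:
$u = -2744$ ($u = 56 \left(-49\right) = -2744$)
$F{\left(X \right)} = -1 + X$ ($F{\left(X \right)} = X - 1 = -1 + X$)
$G{\left(T,a \right)} = \frac{1}{3}$ ($G{\left(T,a \right)} = - \frac{2}{3} + 1 = \frac{1}{3}$)
$u G{\left(22,F{\left(3 \right)} \right)} = \left(-2744\right) \frac{1}{3} = - \frac{2744}{3}$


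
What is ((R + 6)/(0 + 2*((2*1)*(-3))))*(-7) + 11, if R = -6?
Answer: 11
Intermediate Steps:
((R + 6)/(0 + 2*((2*1)*(-3))))*(-7) + 11 = ((-6 + 6)/(0 + 2*((2*1)*(-3))))*(-7) + 11 = (0/(0 + 2*(2*(-3))))*(-7) + 11 = (0/(0 + 2*(-6)))*(-7) + 11 = (0/(0 - 12))*(-7) + 11 = (0/(-12))*(-7) + 11 = (0*(-1/12))*(-7) + 11 = 0*(-7) + 11 = 0 + 11 = 11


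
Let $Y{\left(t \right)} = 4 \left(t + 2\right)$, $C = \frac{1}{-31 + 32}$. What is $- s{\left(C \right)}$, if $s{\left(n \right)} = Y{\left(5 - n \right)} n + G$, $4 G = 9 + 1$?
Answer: $- \frac{53}{2} \approx -26.5$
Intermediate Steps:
$C = 1$ ($C = 1^{-1} = 1$)
$G = \frac{5}{2}$ ($G = \frac{9 + 1}{4} = \frac{1}{4} \cdot 10 = \frac{5}{2} \approx 2.5$)
$Y{\left(t \right)} = 8 + 4 t$ ($Y{\left(t \right)} = 4 \left(2 + t\right) = 8 + 4 t$)
$s{\left(n \right)} = \frac{5}{2} + n \left(28 - 4 n\right)$ ($s{\left(n \right)} = \left(8 + 4 \left(5 - n\right)\right) n + \frac{5}{2} = \left(8 - \left(-20 + 4 n\right)\right) n + \frac{5}{2} = \left(28 - 4 n\right) n + \frac{5}{2} = n \left(28 - 4 n\right) + \frac{5}{2} = \frac{5}{2} + n \left(28 - 4 n\right)$)
$- s{\left(C \right)} = - (\frac{5}{2} - 4 \left(-7 + 1\right)) = - (\frac{5}{2} - 4 \left(-6\right)) = - (\frac{5}{2} + 24) = \left(-1\right) \frac{53}{2} = - \frac{53}{2}$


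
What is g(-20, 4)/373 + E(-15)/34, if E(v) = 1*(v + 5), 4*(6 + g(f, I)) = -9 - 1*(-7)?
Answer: -3951/12682 ≈ -0.31154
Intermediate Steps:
g(f, I) = -13/2 (g(f, I) = -6 + (-9 - 1*(-7))/4 = -6 + (-9 + 7)/4 = -6 + (¼)*(-2) = -6 - ½ = -13/2)
E(v) = 5 + v (E(v) = 1*(5 + v) = 5 + v)
g(-20, 4)/373 + E(-15)/34 = -13/2/373 + (5 - 15)/34 = -13/2*1/373 - 10*1/34 = -13/746 - 5/17 = -3951/12682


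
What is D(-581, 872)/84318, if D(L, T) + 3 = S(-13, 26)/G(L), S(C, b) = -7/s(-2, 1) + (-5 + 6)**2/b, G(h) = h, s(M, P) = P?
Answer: -45137/1273707708 ≈ -3.5437e-5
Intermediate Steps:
S(C, b) = -7 + 1/b (S(C, b) = -7/1 + (-5 + 6)**2/b = -7*1 + 1**2/b = -7 + 1/b)
D(L, T) = -3 - 181/(26*L) (D(L, T) = -3 + (-7 + 1/26)/L = -3 - 181/(26*L))
D(-581, 872)/84318 = (-3 - 181/26/(-581))/84318 = (-3 - 181/26*(-1/581))*(1/84318) = (-3 + 181/15106)*(1/84318) = -45137/15106*1/84318 = -45137/1273707708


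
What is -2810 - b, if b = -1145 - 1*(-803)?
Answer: -2468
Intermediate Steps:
b = -342 (b = -1145 + 803 = -342)
-2810 - b = -2810 - 1*(-342) = -2810 + 342 = -2468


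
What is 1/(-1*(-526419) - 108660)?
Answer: 1/417759 ≈ 2.3937e-6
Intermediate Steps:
1/(-1*(-526419) - 108660) = 1/(526419 - 108660) = 1/417759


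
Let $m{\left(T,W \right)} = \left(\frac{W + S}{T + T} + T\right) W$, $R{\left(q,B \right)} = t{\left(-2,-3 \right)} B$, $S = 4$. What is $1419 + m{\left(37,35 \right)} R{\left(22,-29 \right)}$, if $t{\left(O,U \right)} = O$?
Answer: $\frac{2871158}{37} \approx 77599.0$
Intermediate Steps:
$R{\left(q,B \right)} = - 2 B$
$m{\left(T,W \right)} = W \left(T + \frac{4 + W}{2 T}\right)$ ($m{\left(T,W \right)} = \left(\frac{W + 4}{T + T} + T\right) W = \left(\frac{4 + W}{2 T} + T\right) W = \left(T + \frac{4 + W}{2 T}\right) W = W \left(T + \frac{4 + W}{2 T}\right)$)
$1419 + m{\left(37,35 \right)} R{\left(22,-29 \right)} = 1419 + \frac{1}{2} \cdot 35 \cdot \frac{1}{37} \left(4 + 35 + 2 \cdot 37^{2}\right) \left(\left(-2\right) \left(-29\right)\right) = 1419 + \frac{1}{2} \cdot 35 \cdot \frac{1}{37} \left(4 + 35 + 2 \cdot 1369\right) 58 = 1419 + \frac{1}{2} \cdot 35 \cdot \frac{1}{37} \left(4 + 35 + 2738\right) 58 = 1419 + \frac{1}{2} \cdot 35 \cdot \frac{1}{37} \cdot 2777 \cdot 58 = 1419 + \frac{97195}{74} \cdot 58 = 1419 + \frac{2818655}{37} = \frac{2871158}{37}$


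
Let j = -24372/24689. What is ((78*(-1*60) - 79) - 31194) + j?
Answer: -887667989/24689 ≈ -35954.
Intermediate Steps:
j = -24372/24689 (j = -24372*1/24689 = -24372/24689 ≈ -0.98716)
((78*(-1*60) - 79) - 31194) + j = ((78*(-1*60) - 79) - 31194) - 24372/24689 = ((78*(-60) - 79) - 31194) - 24372/24689 = ((-4680 - 79) - 31194) - 24372/24689 = (-4759 - 31194) - 24372/24689 = -35953 - 24372/24689 = -887667989/24689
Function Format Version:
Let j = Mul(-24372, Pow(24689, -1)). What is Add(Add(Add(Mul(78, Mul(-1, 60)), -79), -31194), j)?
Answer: Rational(-887667989, 24689) ≈ -35954.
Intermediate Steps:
j = Rational(-24372, 24689) (j = Mul(-24372, Rational(1, 24689)) = Rational(-24372, 24689) ≈ -0.98716)
Add(Add(Add(Mul(78, Mul(-1, 60)), -79), -31194), j) = Add(Add(Add(Mul(78, Mul(-1, 60)), -79), -31194), Rational(-24372, 24689)) = Add(Add(Add(Mul(78, -60), -79), -31194), Rational(-24372, 24689)) = Add(Add(Add(-4680, -79), -31194), Rational(-24372, 24689)) = Add(Add(-4759, -31194), Rational(-24372, 24689)) = Add(-35953, Rational(-24372, 24689)) = Rational(-887667989, 24689)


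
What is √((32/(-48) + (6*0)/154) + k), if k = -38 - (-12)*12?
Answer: 2*√237/3 ≈ 10.263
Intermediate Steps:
k = 106 (k = -38 - 1*(-144) = -38 + 144 = 106)
√((32/(-48) + (6*0)/154) + k) = √((32/(-48) + (6*0)/154) + 106) = √((32*(-1/48) + 0*(1/154)) + 106) = √((-⅔ + 0) + 106) = √(-⅔ + 106) = √(316/3) = 2*√237/3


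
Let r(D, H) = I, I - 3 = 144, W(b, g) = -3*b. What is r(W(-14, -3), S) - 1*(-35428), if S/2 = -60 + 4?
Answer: 35575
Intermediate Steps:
S = -112 (S = 2*(-60 + 4) = 2*(-56) = -112)
I = 147 (I = 3 + 144 = 147)
r(D, H) = 147
r(W(-14, -3), S) - 1*(-35428) = 147 - 1*(-35428) = 147 + 35428 = 35575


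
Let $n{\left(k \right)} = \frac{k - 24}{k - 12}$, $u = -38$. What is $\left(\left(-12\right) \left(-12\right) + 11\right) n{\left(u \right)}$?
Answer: $\frac{961}{5} \approx 192.2$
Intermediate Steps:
$n{\left(k \right)} = \frac{-24 + k}{-12 + k}$
$\left(\left(-12\right) \left(-12\right) + 11\right) n{\left(u \right)} = \left(\left(-12\right) \left(-12\right) + 11\right) \frac{-24 - 38}{-12 - 38} = \left(144 + 11\right) \frac{1}{-50} \left(-62\right) = 155 \left(\left(- \frac{1}{50}\right) \left(-62\right)\right) = 155 \cdot \frac{31}{25} = \frac{961}{5}$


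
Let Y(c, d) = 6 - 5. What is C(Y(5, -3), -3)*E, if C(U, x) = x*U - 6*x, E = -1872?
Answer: -28080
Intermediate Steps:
Y(c, d) = 1
C(U, x) = -6*x + U*x (C(U, x) = U*x - 6*x = -6*x + U*x)
C(Y(5, -3), -3)*E = -3*(-6 + 1)*(-1872) = -3*(-5)*(-1872) = 15*(-1872) = -28080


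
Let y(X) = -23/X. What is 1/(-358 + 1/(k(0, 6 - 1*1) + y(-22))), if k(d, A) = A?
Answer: -133/47592 ≈ -0.0027946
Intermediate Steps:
1/(-358 + 1/(k(0, 6 - 1*1) + y(-22))) = 1/(-358 + 1/((6 - 1*1) - 23/(-22))) = 1/(-358 + 1/((6 - 1) - 23*(-1/22))) = 1/(-358 + 1/(5 + 23/22)) = 1/(-358 + 1/(133/22)) = 1/(-358 + 22/133) = 1/(-47592/133) = -133/47592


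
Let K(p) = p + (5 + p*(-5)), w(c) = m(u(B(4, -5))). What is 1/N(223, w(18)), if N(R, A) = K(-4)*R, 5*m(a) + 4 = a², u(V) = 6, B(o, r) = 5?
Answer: 1/4683 ≈ 0.00021354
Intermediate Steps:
m(a) = -⅘ + a²/5
w(c) = 32/5 (w(c) = -⅘ + (⅕)*6² = -⅘ + (⅕)*36 = -⅘ + 36/5 = 32/5)
K(p) = 5 - 4*p (K(p) = p + (5 - 5*p) = 5 - 4*p)
N(R, A) = 21*R (N(R, A) = (5 - 4*(-4))*R = (5 + 16)*R = 21*R)
1/N(223, w(18)) = 1/(21*223) = 1/4683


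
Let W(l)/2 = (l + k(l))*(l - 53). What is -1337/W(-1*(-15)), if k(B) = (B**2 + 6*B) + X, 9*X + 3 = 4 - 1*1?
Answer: 1337/25080 ≈ 0.053309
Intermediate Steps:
X = 0 (X = -1/3 + (4 - 1*1)/9 = -1/3 + (4 - 1)/9 = -1/3 + (1/9)*3 = -1/3 + 1/3 = 0)
k(B) = B**2 + 6*B (k(B) = (B**2 + 6*B) + 0 = B**2 + 6*B)
W(l) = 2*(-53 + l)*(l + l*(6 + l)) (W(l) = 2*((l + l*(6 + l))*(l - 53)) = 2*((l + l*(6 + l))*(-53 + l)) = 2*((-53 + l)*(l + l*(6 + l))) = 2*(-53 + l)*(l + l*(6 + l)))
-1337/W(-1*(-15)) = -1337*1/(30*(-371 + (-1*(-15))**2 - (-46)*(-15))) = -1337*1/(30*(-371 + 15**2 - 46*15)) = -1337*1/(30*(-371 + 225 - 690)) = -1337/(2*15*(-836)) = -1337/(-25080) = -1337*(-1/25080) = 1337/25080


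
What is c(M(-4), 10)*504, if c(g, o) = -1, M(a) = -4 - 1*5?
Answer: -504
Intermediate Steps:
M(a) = -9 (M(a) = -4 - 5 = -9)
c(M(-4), 10)*504 = -1*504 = -504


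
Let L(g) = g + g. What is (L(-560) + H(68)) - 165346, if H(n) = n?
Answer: -166398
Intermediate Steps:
L(g) = 2*g
(L(-560) + H(68)) - 165346 = (2*(-560) + 68) - 165346 = (-1120 + 68) - 165346 = -1052 - 165346 = -166398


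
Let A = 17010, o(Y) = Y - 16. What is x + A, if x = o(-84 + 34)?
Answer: 16944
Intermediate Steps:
o(Y) = -16 + Y
x = -66 (x = -16 + (-84 + 34) = -16 - 50 = -66)
x + A = -66 + 17010 = 16944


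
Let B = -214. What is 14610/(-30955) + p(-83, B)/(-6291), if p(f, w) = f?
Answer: -17868449/38947581 ≈ -0.45878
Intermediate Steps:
14610/(-30955) + p(-83, B)/(-6291) = 14610/(-30955) - 83/(-6291) = 14610*(-1/30955) - 83*(-1/6291) = -2922/6191 + 83/6291 = -17868449/38947581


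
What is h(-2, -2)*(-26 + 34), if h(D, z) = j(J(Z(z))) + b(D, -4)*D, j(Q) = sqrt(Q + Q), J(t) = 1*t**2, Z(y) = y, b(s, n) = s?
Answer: 32 + 16*sqrt(2) ≈ 54.627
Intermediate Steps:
J(t) = t**2
j(Q) = sqrt(2)*sqrt(Q) (j(Q) = sqrt(2*Q) = sqrt(2)*sqrt(Q))
h(D, z) = D**2 + sqrt(2)*sqrt(z**2) (h(D, z) = sqrt(2)*sqrt(z**2) + D*D = sqrt(2)*sqrt(z**2) + D**2 = D**2 + sqrt(2)*sqrt(z**2))
h(-2, -2)*(-26 + 34) = ((-2)**2 + sqrt(2)*sqrt((-2)**2))*(-26 + 34) = (4 + sqrt(2)*sqrt(4))*8 = (4 + sqrt(2)*2)*8 = (4 + 2*sqrt(2))*8 = 32 + 16*sqrt(2)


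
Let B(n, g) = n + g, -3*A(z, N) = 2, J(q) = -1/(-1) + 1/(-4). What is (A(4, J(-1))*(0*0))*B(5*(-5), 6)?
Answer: 0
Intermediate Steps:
J(q) = 3/4 (J(q) = -1*(-1) + 1*(-1/4) = 1 - 1/4 = 3/4)
A(z, N) = -2/3 (A(z, N) = -1/3*2 = -2/3)
B(n, g) = g + n
(A(4, J(-1))*(0*0))*B(5*(-5), 6) = (-0*0)*(6 + 5*(-5)) = (-2/3*0)*(6 - 25) = 0*(-19) = 0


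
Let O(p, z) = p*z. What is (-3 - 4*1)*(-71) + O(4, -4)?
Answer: 481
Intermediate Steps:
(-3 - 4*1)*(-71) + O(4, -4) = (-3 - 4*1)*(-71) + 4*(-4) = (-3 - 4)*(-71) - 16 = -7*(-71) - 16 = 497 - 16 = 481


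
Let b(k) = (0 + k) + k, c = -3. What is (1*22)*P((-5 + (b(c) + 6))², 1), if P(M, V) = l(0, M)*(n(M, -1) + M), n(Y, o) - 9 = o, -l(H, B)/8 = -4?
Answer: 23232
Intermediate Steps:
b(k) = 2*k (b(k) = k + k = 2*k)
l(H, B) = 32 (l(H, B) = -8*(-4) = 32)
n(Y, o) = 9 + o
P(M, V) = 256 + 32*M (P(M, V) = 32*((9 - 1) + M) = 32*(8 + M) = 256 + 32*M)
(1*22)*P((-5 + (b(c) + 6))², 1) = (1*22)*(256 + 32*(-5 + (2*(-3) + 6))²) = 22*(256 + 32*(-5 + (-6 + 6))²) = 22*(256 + 32*(-5 + 0)²) = 22*(256 + 32*(-5)²) = 22*(256 + 32*25) = 22*(256 + 800) = 22*1056 = 23232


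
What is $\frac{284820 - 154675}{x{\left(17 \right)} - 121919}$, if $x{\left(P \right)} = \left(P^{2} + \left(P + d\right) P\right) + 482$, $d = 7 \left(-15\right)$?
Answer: $- \frac{130145}{122644} \approx -1.0612$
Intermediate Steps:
$d = -105$
$x{\left(P \right)} = 482 + P^{2} + P \left(-105 + P\right)$ ($x{\left(P \right)} = \left(P^{2} + \left(P - 105\right) P\right) + 482 = \left(P^{2} + \left(-105 + P\right) P\right) + 482 = \left(P^{2} + P \left(-105 + P\right)\right) + 482 = 482 + P^{2} + P \left(-105 + P\right)$)
$\frac{284820 - 154675}{x{\left(17 \right)} - 121919} = \frac{284820 - 154675}{\left(482 - 1785 + 2 \cdot 17^{2}\right) - 121919} = \frac{130145}{\left(482 - 1785 + 2 \cdot 289\right) - 121919} = \frac{130145}{\left(482 - 1785 + 578\right) - 121919} = \frac{130145}{-725 - 121919} = \frac{130145}{-122644} = 130145 \left(- \frac{1}{122644}\right) = - \frac{130145}{122644}$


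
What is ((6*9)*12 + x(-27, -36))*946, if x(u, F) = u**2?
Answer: 1302642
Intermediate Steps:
((6*9)*12 + x(-27, -36))*946 = ((6*9)*12 + (-27)**2)*946 = (54*12 + 729)*946 = (648 + 729)*946 = 1377*946 = 1302642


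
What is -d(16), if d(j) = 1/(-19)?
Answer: 1/19 ≈ 0.052632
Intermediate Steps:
d(j) = -1/19
-d(16) = -1*(-1/19) = 1/19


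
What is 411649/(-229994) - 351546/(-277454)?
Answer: -16680095461/31906377638 ≈ -0.52278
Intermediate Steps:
411649/(-229994) - 351546/(-277454) = 411649*(-1/229994) - 351546*(-1/277454) = -411649/229994 + 175773/138727 = -16680095461/31906377638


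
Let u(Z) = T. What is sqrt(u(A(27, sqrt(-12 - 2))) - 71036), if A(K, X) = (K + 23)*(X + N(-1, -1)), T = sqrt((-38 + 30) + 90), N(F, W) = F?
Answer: sqrt(-71036 + sqrt(82)) ≈ 266.51*I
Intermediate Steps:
T = sqrt(82) (T = sqrt(-8 + 90) = sqrt(82) ≈ 9.0554)
A(K, X) = (-1 + X)*(23 + K) (A(K, X) = (K + 23)*(X - 1) = (23 + K)*(-1 + X) = (-1 + X)*(23 + K))
u(Z) = sqrt(82)
sqrt(u(A(27, sqrt(-12 - 2))) - 71036) = sqrt(sqrt(82) - 71036) = sqrt(-71036 + sqrt(82))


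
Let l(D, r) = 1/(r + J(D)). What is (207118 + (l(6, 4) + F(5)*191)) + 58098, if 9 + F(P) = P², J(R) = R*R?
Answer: 10730881/40 ≈ 2.6827e+5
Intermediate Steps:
J(R) = R²
F(P) = -9 + P²
l(D, r) = 1/(r + D²)
(207118 + (l(6, 4) + F(5)*191)) + 58098 = (207118 + (1/(4 + 6²) + (-9 + 5²)*191)) + 58098 = (207118 + (1/(4 + 36) + (-9 + 25)*191)) + 58098 = (207118 + (1/40 + 16*191)) + 58098 = (207118 + (1/40 + 3056)) + 58098 = (207118 + 122241/40) + 58098 = 8406961/40 + 58098 = 10730881/40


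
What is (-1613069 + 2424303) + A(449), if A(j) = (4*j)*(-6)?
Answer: 800458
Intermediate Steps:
A(j) = -24*j
(-1613069 + 2424303) + A(449) = (-1613069 + 2424303) - 24*449 = 811234 - 10776 = 800458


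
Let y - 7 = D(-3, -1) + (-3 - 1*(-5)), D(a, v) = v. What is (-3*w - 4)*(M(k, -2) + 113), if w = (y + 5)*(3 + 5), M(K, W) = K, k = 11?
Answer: -39184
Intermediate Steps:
y = 8 (y = 7 + (-1 + (-3 - 1*(-5))) = 7 + (-1 + (-3 + 5)) = 7 + (-1 + 2) = 7 + 1 = 8)
w = 104 (w = (8 + 5)*(3 + 5) = 13*8 = 104)
(-3*w - 4)*(M(k, -2) + 113) = (-3*104 - 4)*(11 + 113) = (-312 - 4)*124 = -316*124 = -39184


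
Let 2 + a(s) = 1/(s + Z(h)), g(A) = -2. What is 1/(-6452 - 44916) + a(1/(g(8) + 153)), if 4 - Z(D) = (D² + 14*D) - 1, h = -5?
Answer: -768010519/387879768 ≈ -1.9800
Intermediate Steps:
Z(D) = 5 - D² - 14*D (Z(D) = 4 - ((D² + 14*D) - 1) = 4 - (-1 + D² + 14*D) = 4 + (1 - D² - 14*D) = 5 - D² - 14*D)
a(s) = -2 + 1/(50 + s) (a(s) = -2 + 1/(s + (5 - 1*(-5)² - 14*(-5))) = -2 + 1/(s + (5 - 1*25 + 70)) = -2 + 1/(s + (5 - 25 + 70)) = -2 + 1/(s + 50) = -2 + 1/(50 + s))
1/(-6452 - 44916) + a(1/(g(8) + 153)) = 1/(-6452 - 44916) + (-99 - 2/(-2 + 153))/(50 + 1/(-2 + 153)) = 1/(-51368) + (-99 - 2/151)/(50 + 1/151) = -1/51368 + (-99 - 2*1/151)/(50 + 1/151) = -1/51368 + (-99 - 2/151)/(7551/151) = -1/51368 + (151/7551)*(-14951/151) = -1/51368 - 14951/7551 = -768010519/387879768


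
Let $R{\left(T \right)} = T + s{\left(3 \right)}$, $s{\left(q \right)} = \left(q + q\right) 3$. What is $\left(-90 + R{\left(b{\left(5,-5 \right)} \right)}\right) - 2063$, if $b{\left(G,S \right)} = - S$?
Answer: $-2130$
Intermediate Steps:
$s{\left(q \right)} = 6 q$ ($s{\left(q \right)} = 2 q 3 = 6 q$)
$R{\left(T \right)} = 18 + T$ ($R{\left(T \right)} = T + 6 \cdot 3 = T + 18 = 18 + T$)
$\left(-90 + R{\left(b{\left(5,-5 \right)} \right)}\right) - 2063 = \left(-90 + \left(18 - -5\right)\right) - 2063 = \left(-90 + \left(18 + 5\right)\right) - 2063 = \left(-90 + 23\right) - 2063 = -67 - 2063 = -2130$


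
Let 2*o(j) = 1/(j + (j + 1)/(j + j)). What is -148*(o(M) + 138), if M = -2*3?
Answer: -1367520/67 ≈ -20411.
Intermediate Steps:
M = -6
o(j) = 1/(2*(j + (1 + j)/(2*j))) (o(j) = 1/(2*(j + (j + 1)/(j + j))) = 1/(2*(j + (1 + j)/((2*j)))) = 1/(2*(j + (1 + j)*(1/(2*j)))) = 1/(2*(j + (1 + j)/(2*j))))
-148*(o(M) + 138) = -148*(-6/(1 - 6 + 2*(-6)**2) + 138) = -148*(-6/(1 - 6 + 2*36) + 138) = -148*(-6/(1 - 6 + 72) + 138) = -148*(-6/67 + 138) = -148*9240/67 = -1367520/67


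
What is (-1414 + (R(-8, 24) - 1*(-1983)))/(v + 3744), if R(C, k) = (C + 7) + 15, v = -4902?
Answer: -583/1158 ≈ -0.50345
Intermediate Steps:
R(C, k) = 22 + C (R(C, k) = (7 + C) + 15 = 22 + C)
(-1414 + (R(-8, 24) - 1*(-1983)))/(v + 3744) = (-1414 + ((22 - 8) - 1*(-1983)))/(-4902 + 3744) = (-1414 + (14 + 1983))/(-1158) = (-1414 + 1997)*(-1/1158) = 583*(-1/1158) = -583/1158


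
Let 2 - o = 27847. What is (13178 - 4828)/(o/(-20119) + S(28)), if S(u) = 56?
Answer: 167993650/1154509 ≈ 145.51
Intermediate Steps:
o = -27845 (o = 2 - 1*27847 = 2 - 27847 = -27845)
(13178 - 4828)/(o/(-20119) + S(28)) = (13178 - 4828)/(-27845/(-20119) + 56) = 8350/(-27845*(-1/20119) + 56) = 8350/(27845/20119 + 56) = 8350/(1154509/20119) = 8350*(20119/1154509) = 167993650/1154509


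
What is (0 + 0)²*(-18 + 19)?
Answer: 0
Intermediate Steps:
(0 + 0)²*(-18 + 19) = 0²*1 = 0*1 = 0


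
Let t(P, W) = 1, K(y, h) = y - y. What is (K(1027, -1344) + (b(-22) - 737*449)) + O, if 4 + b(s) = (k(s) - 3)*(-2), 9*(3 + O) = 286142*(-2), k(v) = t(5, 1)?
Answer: -3550528/9 ≈ -3.9450e+5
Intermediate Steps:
K(y, h) = 0
k(v) = 1
O = -572311/9 (O = -3 + (286142*(-2))/9 = -3 + (⅑)*(-572284) = -3 - 572284/9 = -572311/9 ≈ -63590.)
b(s) = 0 (b(s) = -4 + (1 - 3)*(-2) = -4 - 2*(-2) = -4 + 4 = 0)
(K(1027, -1344) + (b(-22) - 737*449)) + O = (0 + (0 - 737*449)) - 572311/9 = (0 + (0 - 330913)) - 572311/9 = (0 - 330913) - 572311/9 = -330913 - 572311/9 = -3550528/9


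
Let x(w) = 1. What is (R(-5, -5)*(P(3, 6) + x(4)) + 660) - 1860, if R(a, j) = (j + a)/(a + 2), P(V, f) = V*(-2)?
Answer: -3650/3 ≈ -1216.7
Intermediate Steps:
P(V, f) = -2*V
R(a, j) = (a + j)/(2 + a)
(R(-5, -5)*(P(3, 6) + x(4)) + 660) - 1860 = (((-5 - 5)/(2 - 5))*(-2*3 + 1) + 660) - 1860 = ((-10/(-3))*(-6 + 1) + 660) - 1860 = (-1/3*(-10)*(-5) + 660) - 1860 = ((10/3)*(-5) + 660) - 1860 = (-50/3 + 660) - 1860 = 1930/3 - 1860 = -3650/3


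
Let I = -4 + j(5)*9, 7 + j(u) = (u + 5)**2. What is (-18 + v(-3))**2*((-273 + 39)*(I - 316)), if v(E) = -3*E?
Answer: -9799218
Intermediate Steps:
j(u) = -7 + (5 + u)**2 (j(u) = -7 + (u + 5)**2 = -7 + (5 + u)**2)
I = 833 (I = -4 + (-7 + (5 + 5)**2)*9 = -4 + (-7 + 10**2)*9 = -4 + (-7 + 100)*9 = -4 + 93*9 = -4 + 837 = 833)
(-18 + v(-3))**2*((-273 + 39)*(I - 316)) = (-18 - 3*(-3))**2*((-273 + 39)*(833 - 316)) = (-18 + 9)**2*(-234*517) = (-9)**2*(-120978) = 81*(-120978) = -9799218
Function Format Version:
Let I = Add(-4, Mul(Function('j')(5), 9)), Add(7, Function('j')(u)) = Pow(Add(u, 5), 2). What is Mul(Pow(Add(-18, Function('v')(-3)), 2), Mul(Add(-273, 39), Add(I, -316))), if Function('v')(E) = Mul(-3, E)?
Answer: -9799218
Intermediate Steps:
Function('j')(u) = Add(-7, Pow(Add(5, u), 2)) (Function('j')(u) = Add(-7, Pow(Add(u, 5), 2)) = Add(-7, Pow(Add(5, u), 2)))
I = 833 (I = Add(-4, Mul(Add(-7, Pow(Add(5, 5), 2)), 9)) = Add(-4, Mul(Add(-7, Pow(10, 2)), 9)) = Add(-4, Mul(Add(-7, 100), 9)) = Add(-4, Mul(93, 9)) = Add(-4, 837) = 833)
Mul(Pow(Add(-18, Function('v')(-3)), 2), Mul(Add(-273, 39), Add(I, -316))) = Mul(Pow(Add(-18, Mul(-3, -3)), 2), Mul(Add(-273, 39), Add(833, -316))) = Mul(Pow(Add(-18, 9), 2), Mul(-234, 517)) = Mul(Pow(-9, 2), -120978) = Mul(81, -120978) = -9799218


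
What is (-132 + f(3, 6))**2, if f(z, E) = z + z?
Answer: 15876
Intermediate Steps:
f(z, E) = 2*z
(-132 + f(3, 6))**2 = (-132 + 2*3)**2 = (-132 + 6)**2 = (-126)**2 = 15876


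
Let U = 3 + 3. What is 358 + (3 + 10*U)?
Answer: 421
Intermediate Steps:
U = 6
358 + (3 + 10*U) = 358 + (3 + 10*6) = 358 + (3 + 60) = 358 + 63 = 421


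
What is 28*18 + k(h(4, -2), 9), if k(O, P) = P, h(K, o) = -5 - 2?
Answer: 513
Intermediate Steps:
h(K, o) = -7
28*18 + k(h(4, -2), 9) = 28*18 + 9 = 504 + 9 = 513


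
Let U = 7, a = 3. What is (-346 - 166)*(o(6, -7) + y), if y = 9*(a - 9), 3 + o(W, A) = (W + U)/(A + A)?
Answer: 207616/7 ≈ 29659.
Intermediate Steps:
o(W, A) = -3 + (7 + W)/(2*A) (o(W, A) = -3 + (W + 7)/(A + A) = -3 + (7 + W)/((2*A)) = -3 + (7 + W)*(1/(2*A)) = -3 + (7 + W)/(2*A))
y = -54 (y = 9*(3 - 9) = 9*(-6) = -54)
(-346 - 166)*(o(6, -7) + y) = (-346 - 166)*((½)*(7 + 6 - 6*(-7))/(-7) - 54) = -512*((½)*(-⅐)*(7 + 6 + 42) - 54) = -512*((½)*(-⅐)*55 - 54) = -512*(-55/14 - 54) = -512*(-811/14) = 207616/7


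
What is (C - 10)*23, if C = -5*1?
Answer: -345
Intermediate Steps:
C = -5
(C - 10)*23 = (-5 - 10)*23 = -15*23 = -345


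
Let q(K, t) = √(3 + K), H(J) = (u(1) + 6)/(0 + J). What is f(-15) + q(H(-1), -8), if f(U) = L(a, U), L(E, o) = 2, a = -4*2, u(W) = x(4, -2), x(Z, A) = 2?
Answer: 2 + I*√5 ≈ 2.0 + 2.2361*I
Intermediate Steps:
u(W) = 2
a = -8
H(J) = 8/J (H(J) = (2 + 6)/(0 + J) = 8/J)
f(U) = 2
f(-15) + q(H(-1), -8) = 2 + √(3 + 8/(-1)) = 2 + √(3 + 8*(-1)) = 2 + √(3 - 8) = 2 + √(-5) = 2 + I*√5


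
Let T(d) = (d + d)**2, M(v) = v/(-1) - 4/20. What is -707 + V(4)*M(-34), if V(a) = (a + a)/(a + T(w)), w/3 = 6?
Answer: -88349/125 ≈ -706.79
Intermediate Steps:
w = 18 (w = 3*6 = 18)
M(v) = -1/5 - v (M(v) = v*(-1) - 4*1/20 = -v - 1/5 = -1/5 - v)
T(d) = 4*d**2 (T(d) = (2*d)**2 = 4*d**2)
V(a) = 2*a/(1296 + a) (V(a) = (a + a)/(a + 4*18**2) = (2*a)/(a + 4*324) = (2*a)/(a + 1296) = (2*a)/(1296 + a) = 2*a/(1296 + a))
-707 + V(4)*M(-34) = -707 + (2*4/(1296 + 4))*(-1/5 - 1*(-34)) = -707 + (2*4/1300)*(-1/5 + 34) = -707 + (2*4*(1/1300))*(169/5) = -707 + (2/325)*(169/5) = -707 + 26/125 = -88349/125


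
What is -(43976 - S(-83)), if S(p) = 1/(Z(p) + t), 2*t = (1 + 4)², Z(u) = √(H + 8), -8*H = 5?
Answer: -52375316/1191 - 2*√118/1191 ≈ -43976.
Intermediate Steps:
H = -5/8 (H = -⅛*5 = -5/8 ≈ -0.62500)
Z(u) = √118/4 (Z(u) = √(-5/8 + 8) = √(59/8) = √118/4)
t = 25/2 (t = (1 + 4)²/2 = (½)*5² = (½)*25 = 25/2 ≈ 12.500)
S(p) = 1/(25/2 + √118/4) (S(p) = 1/(√118/4 + 25/2) = 1/(25/2 + √118/4))
-(43976 - S(-83)) = -(43976 - (100/1191 - 2*√118/1191)) = -(43976 + (-100/1191 + 2*√118/1191)) = -(52375316/1191 + 2*√118/1191) = -52375316/1191 - 2*√118/1191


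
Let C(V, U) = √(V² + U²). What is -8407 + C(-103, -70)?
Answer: -8407 + √15509 ≈ -8282.5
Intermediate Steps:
C(V, U) = √(U² + V²)
-8407 + C(-103, -70) = -8407 + √((-70)² + (-103)²) = -8407 + √(4900 + 10609) = -8407 + √15509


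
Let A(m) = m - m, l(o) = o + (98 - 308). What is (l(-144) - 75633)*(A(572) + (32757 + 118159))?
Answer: -11467654092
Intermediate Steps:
l(o) = -210 + o (l(o) = o - 210 = -210 + o)
A(m) = 0
(l(-144) - 75633)*(A(572) + (32757 + 118159)) = ((-210 - 144) - 75633)*(0 + (32757 + 118159)) = (-354 - 75633)*(0 + 150916) = -75987*150916 = -11467654092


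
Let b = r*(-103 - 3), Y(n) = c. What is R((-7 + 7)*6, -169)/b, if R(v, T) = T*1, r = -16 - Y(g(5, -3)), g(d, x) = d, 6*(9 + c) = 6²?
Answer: -13/106 ≈ -0.12264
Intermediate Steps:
c = -3 (c = -9 + (⅙)*6² = -9 + (⅙)*36 = -9 + 6 = -3)
Y(n) = -3
r = -13 (r = -16 - 1*(-3) = -16 + 3 = -13)
R(v, T) = T
b = 1378 (b = -13*(-103 - 3) = -13*(-106) = 1378)
R((-7 + 7)*6, -169)/b = -169/1378 = -169*1/1378 = -13/106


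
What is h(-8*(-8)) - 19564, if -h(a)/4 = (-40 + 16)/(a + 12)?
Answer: -371692/19 ≈ -19563.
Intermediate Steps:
h(a) = 96/(12 + a) (h(a) = -4*(-40 + 16)/(a + 12) = -(-96)/(12 + a) = 96/(12 + a))
h(-8*(-8)) - 19564 = 96/(12 - 8*(-8)) - 19564 = 96/(12 + 64) - 19564 = 96/76 - 19564 = 96*(1/76) - 19564 = 24/19 - 19564 = -371692/19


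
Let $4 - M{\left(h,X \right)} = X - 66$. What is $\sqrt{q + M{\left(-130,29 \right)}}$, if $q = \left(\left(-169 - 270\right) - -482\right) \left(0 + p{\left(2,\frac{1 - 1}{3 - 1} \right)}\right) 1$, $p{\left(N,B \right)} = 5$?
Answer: $16$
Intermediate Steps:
$M{\left(h,X \right)} = 70 - X$ ($M{\left(h,X \right)} = 4 - \left(X - 66\right) = 4 - \left(-66 + X\right) = 70 - X$)
$q = 215$ ($q = \left(\left(-169 - 270\right) - -482\right) \left(0 + 5\right) 1 = \left(\left(-169 - 270\right) + 482\right) 5 \cdot 1 = \left(-439 + 482\right) 5 = 43 \cdot 5 = 215$)
$\sqrt{q + M{\left(-130,29 \right)}} = \sqrt{215 + \left(70 - 29\right)} = \sqrt{215 + 41} = \sqrt{256} = 16$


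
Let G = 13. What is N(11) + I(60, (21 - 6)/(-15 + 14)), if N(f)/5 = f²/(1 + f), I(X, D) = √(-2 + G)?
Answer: 605/12 + √11 ≈ 53.733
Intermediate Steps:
I(X, D) = √11 (I(X, D) = √(-2 + 13) = √11)
N(f) = 5*f²/(1 + f) (N(f) = 5*(f²/(1 + f)) = 5*f²/(1 + f))
N(11) + I(60, (21 - 6)/(-15 + 14)) = 5*11²/(1 + 11) + √11 = 5*121/12 + √11 = 5*121*(1/12) + √11 = 605/12 + √11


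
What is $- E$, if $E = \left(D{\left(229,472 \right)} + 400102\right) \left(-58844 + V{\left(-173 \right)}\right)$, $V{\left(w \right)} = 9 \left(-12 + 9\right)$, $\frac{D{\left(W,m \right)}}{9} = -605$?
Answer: $23233852247$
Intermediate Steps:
$D{\left(W,m \right)} = -5445$ ($D{\left(W,m \right)} = 9 \left(-605\right) = -5445$)
$V{\left(w \right)} = -27$ ($V{\left(w \right)} = 9 \left(-3\right) = -27$)
$E = -23233852247$ ($E = \left(-5445 + 400102\right) \left(-58844 - 27\right) = 394657 \left(-58871\right) = -23233852247$)
$- E = \left(-1\right) \left(-23233852247\right) = 23233852247$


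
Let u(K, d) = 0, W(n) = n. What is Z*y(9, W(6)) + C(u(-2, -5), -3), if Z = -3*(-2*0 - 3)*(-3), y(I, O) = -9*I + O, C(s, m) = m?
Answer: 2022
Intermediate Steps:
y(I, O) = O - 9*I
Z = -27 (Z = -3*(0 - 3)*(-3) = -3*(-3)*(-3) = 9*(-3) = -27)
Z*y(9, W(6)) + C(u(-2, -5), -3) = -27*(6 - 9*9) - 3 = -27*(6 - 81) - 3 = -27*(-75) - 3 = 2025 - 3 = 2022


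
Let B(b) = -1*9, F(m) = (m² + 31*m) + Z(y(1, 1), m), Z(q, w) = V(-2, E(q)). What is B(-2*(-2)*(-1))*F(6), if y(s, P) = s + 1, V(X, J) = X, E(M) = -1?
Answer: -1980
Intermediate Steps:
y(s, P) = 1 + s
Z(q, w) = -2
F(m) = -2 + m² + 31*m (F(m) = (m² + 31*m) - 2 = -2 + m² + 31*m)
B(b) = -9
B(-2*(-2)*(-1))*F(6) = -9*(-2 + 6² + 31*6) = -9*(-2 + 36 + 186) = -9*220 = -1980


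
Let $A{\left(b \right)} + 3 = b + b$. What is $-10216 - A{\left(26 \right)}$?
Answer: $-10265$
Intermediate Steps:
$A{\left(b \right)} = -3 + 2 b$ ($A{\left(b \right)} = -3 + \left(b + b\right) = -3 + 2 b$)
$-10216 - A{\left(26 \right)} = -10216 - \left(-3 + 2 \cdot 26\right) = -10216 - \left(-3 + 52\right) = -10216 - 49 = -10265$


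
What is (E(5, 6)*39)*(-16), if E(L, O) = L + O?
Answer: -6864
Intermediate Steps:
(E(5, 6)*39)*(-16) = ((5 + 6)*39)*(-16) = (11*39)*(-16) = 429*(-16) = -6864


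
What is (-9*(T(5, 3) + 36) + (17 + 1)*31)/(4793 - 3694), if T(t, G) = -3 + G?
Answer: 234/1099 ≈ 0.21292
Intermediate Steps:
(-9*(T(5, 3) + 36) + (17 + 1)*31)/(4793 - 3694) = (-9*((-3 + 3) + 36) + (17 + 1)*31)/(4793 - 3694) = (-9*(0 + 36) + 18*31)/1099 = (-9*36 + 558)*(1/1099) = (-324 + 558)*(1/1099) = 234*(1/1099) = 234/1099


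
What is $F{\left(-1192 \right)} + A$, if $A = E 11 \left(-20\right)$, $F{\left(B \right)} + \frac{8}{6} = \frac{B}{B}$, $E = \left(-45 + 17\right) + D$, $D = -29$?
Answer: $\frac{37619}{3} \approx 12540.0$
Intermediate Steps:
$E = -57$ ($E = \left(-45 + 17\right) - 29 = -28 - 29 = -57$)
$F{\left(B \right)} = - \frac{1}{3}$ ($F{\left(B \right)} = - \frac{4}{3} + \frac{B}{B} = - \frac{4}{3} + 1 = - \frac{1}{3}$)
$A = 12540$ ($A = \left(-57\right) 11 \left(-20\right) = \left(-627\right) \left(-20\right) = 12540$)
$F{\left(-1192 \right)} + A = - \frac{1}{3} + 12540 = \frac{37619}{3}$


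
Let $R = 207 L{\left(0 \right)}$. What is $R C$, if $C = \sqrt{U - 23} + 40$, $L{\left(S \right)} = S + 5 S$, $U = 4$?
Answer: $0$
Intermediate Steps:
$L{\left(S \right)} = 6 S$
$C = 40 + i \sqrt{19}$ ($C = \sqrt{4 - 23} + 40 = \sqrt{-19} + 40 = i \sqrt{19} + 40 = 40 + i \sqrt{19} \approx 40.0 + 4.3589 i$)
$R = 0$ ($R = 207 \cdot 6 \cdot 0 = 207 \cdot 0 = 0$)
$R C = 0 \left(40 + i \sqrt{19}\right) = 0$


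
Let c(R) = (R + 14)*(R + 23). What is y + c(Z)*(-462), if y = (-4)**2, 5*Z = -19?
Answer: -2261552/25 ≈ -90462.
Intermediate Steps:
Z = -19/5 (Z = (1/5)*(-19) = -19/5 ≈ -3.8000)
c(R) = (14 + R)*(23 + R)
y = 16
y + c(Z)*(-462) = 16 + (322 + (-19/5)**2 + 37*(-19/5))*(-462) = 16 + (322 + 361/25 - 703/5)*(-462) = 16 + (4896/25)*(-462) = 16 - 2261952/25 = -2261552/25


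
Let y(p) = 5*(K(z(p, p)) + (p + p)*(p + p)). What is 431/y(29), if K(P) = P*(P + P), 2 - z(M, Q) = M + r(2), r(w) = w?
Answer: 431/25230 ≈ 0.017083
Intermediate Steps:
z(M, Q) = -M (z(M, Q) = 2 - (M + 2) = 2 - (2 + M) = 2 + (-2 - M) = -M)
K(P) = 2*P² (K(P) = P*(2*P) = 2*P²)
y(p) = 30*p² (y(p) = 5*(2*(-p)² + (p + p)*(p + p)) = 5*(2*p² + (2*p)*(2*p)) = 5*(2*p² + 4*p²) = 5*(6*p²) = 30*p²)
431/y(29) = 431/((30*29²)) = 431/((30*841)) = 431/25230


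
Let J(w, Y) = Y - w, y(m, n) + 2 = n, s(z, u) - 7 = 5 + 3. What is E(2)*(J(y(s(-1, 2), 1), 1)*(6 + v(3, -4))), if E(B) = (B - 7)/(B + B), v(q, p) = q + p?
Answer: -25/2 ≈ -12.500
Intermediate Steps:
s(z, u) = 15 (s(z, u) = 7 + (5 + 3) = 7 + 8 = 15)
y(m, n) = -2 + n
v(q, p) = p + q
E(B) = (-7 + B)/(2*B) (E(B) = (-7 + B)/((2*B)) = (-7 + B)*(1/(2*B)) = (-7 + B)/(2*B))
E(2)*(J(y(s(-1, 2), 1), 1)*(6 + v(3, -4))) = ((½)*(-7 + 2)/2)*((1 - (-2 + 1))*(6 + (-4 + 3))) = ((½)*(½)*(-5))*((1 - 1*(-1))*(6 - 1)) = -5*(1 + 1)*5/4 = -5*5/2 = -5/4*10 = -25/2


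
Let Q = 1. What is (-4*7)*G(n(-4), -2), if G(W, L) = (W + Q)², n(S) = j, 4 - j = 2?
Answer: -252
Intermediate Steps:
j = 2 (j = 4 - 1*2 = 4 - 2 = 2)
n(S) = 2
G(W, L) = (1 + W)² (G(W, L) = (W + 1)² = (1 + W)²)
(-4*7)*G(n(-4), -2) = (-4*7)*(1 + 2)² = -28*3² = -28*9 = -252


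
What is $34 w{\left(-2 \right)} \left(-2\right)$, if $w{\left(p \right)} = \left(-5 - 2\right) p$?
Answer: $-952$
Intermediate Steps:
$w{\left(p \right)} = - 7 p$
$34 w{\left(-2 \right)} \left(-2\right) = 34 \left(\left(-7\right) \left(-2\right)\right) \left(-2\right) = 34 \cdot 14 \left(-2\right) = 476 \left(-2\right) = -952$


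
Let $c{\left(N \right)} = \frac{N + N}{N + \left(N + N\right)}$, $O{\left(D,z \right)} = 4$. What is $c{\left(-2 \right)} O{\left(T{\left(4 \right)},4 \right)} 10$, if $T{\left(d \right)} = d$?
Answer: $\frac{80}{3} \approx 26.667$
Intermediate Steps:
$c{\left(N \right)} = \frac{2}{3}$ ($c{\left(N \right)} = \frac{2 N}{N + 2 N} = \frac{2 N}{3 N} = 2 N \frac{1}{3 N} = \frac{2}{3}$)
$c{\left(-2 \right)} O{\left(T{\left(4 \right)},4 \right)} 10 = \frac{2}{3} \cdot 4 \cdot 10 = \frac{8}{3} \cdot 10 = \frac{80}{3}$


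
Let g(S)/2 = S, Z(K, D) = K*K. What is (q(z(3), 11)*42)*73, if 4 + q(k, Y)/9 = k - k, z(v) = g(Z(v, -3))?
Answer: -110376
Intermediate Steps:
Z(K, D) = K**2
g(S) = 2*S
z(v) = 2*v**2
q(k, Y) = -36 (q(k, Y) = -36 + 9*(k - k) = -36 + 9*0 = -36 + 0 = -36)
(q(z(3), 11)*42)*73 = -36*42*73 = -1512*73 = -110376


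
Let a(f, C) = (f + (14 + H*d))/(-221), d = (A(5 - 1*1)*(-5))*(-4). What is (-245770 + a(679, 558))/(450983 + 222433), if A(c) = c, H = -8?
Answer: -54315223/148824936 ≈ -0.36496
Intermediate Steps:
d = 80 (d = ((5 - 1*1)*(-5))*(-4) = ((5 - 1)*(-5))*(-4) = (4*(-5))*(-4) = -20*(-4) = 80)
a(f, C) = 626/221 - f/221 (a(f, C) = (f + (14 - 8*80))/(-221) = (f + (14 - 640))*(-1/221) = (f - 626)*(-1/221) = (-626 + f)*(-1/221) = 626/221 - f/221)
(-245770 + a(679, 558))/(450983 + 222433) = (-245770 + (626/221 - 1/221*679))/(450983 + 222433) = (-245770 + (626/221 - 679/221))/673416 = (-245770 - 53/221)*(1/673416) = -54315223/221*1/673416 = -54315223/148824936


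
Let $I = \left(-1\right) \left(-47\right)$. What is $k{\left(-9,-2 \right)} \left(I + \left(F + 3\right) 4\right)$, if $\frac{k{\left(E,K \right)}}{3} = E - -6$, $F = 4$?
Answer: $-675$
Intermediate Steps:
$k{\left(E,K \right)} = 18 + 3 E$ ($k{\left(E,K \right)} = 3 \left(E - -6\right) = 3 \left(E + 6\right) = 3 \left(6 + E\right) = 18 + 3 E$)
$I = 47$
$k{\left(-9,-2 \right)} \left(I + \left(F + 3\right) 4\right) = \left(18 + 3 \left(-9\right)\right) \left(47 + \left(4 + 3\right) 4\right) = \left(18 - 27\right) \left(47 + 7 \cdot 4\right) = - 9 \left(47 + 28\right) = \left(-9\right) 75 = -675$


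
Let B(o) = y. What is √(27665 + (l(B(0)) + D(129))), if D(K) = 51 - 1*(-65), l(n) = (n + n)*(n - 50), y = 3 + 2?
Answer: √27331 ≈ 165.32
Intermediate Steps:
y = 5
B(o) = 5
l(n) = 2*n*(-50 + n) (l(n) = (2*n)*(-50 + n) = 2*n*(-50 + n))
D(K) = 116 (D(K) = 51 + 65 = 116)
√(27665 + (l(B(0)) + D(129))) = √(27665 + (2*5*(-50 + 5) + 116)) = √(27665 + (2*5*(-45) + 116)) = √(27665 + (-450 + 116)) = √(27665 - 334) = √27331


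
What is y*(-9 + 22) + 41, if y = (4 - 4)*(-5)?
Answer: 41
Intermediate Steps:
y = 0 (y = 0*(-5) = 0)
y*(-9 + 22) + 41 = 0*(-9 + 22) + 41 = 0*13 + 41 = 0 + 41 = 41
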